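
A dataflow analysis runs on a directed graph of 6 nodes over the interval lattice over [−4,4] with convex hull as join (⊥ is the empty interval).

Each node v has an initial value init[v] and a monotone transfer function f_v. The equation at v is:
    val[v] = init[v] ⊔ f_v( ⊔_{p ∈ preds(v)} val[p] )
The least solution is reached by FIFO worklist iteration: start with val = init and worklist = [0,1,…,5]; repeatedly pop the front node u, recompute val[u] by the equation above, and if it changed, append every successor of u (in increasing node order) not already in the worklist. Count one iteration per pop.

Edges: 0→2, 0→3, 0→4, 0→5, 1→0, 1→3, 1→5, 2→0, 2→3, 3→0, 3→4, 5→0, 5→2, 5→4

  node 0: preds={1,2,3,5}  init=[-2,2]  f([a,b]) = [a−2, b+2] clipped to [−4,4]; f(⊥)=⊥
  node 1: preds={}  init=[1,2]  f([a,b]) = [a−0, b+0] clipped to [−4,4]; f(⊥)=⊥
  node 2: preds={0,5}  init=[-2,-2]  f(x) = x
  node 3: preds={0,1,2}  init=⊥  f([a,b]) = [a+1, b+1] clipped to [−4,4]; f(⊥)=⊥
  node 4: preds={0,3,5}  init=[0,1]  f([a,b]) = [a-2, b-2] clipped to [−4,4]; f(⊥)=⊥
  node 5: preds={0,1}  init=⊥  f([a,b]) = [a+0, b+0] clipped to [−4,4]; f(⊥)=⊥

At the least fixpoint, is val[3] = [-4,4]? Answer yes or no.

no

Trace (9 dequeues):
  [1] u=0 | in [-2,2] | out [-4,4] | prev [-2,2] | push {}
  [2] u=1 | in ⊥ | out [1,2] | ==
  [3] u=2 | in [-4,4] | out [-4,4] | prev [-2,-2] | push {0}
  [4] u=3 | in [-4,4] | out [-3,4] | prev ⊥ | push {}
  [5] u=4 | in [-4,4] | out [-4,2] | prev [0,1] | push {}
  [6] u=5 | in [-4,4] | out [-4,4] | prev ⊥ | push {2,4}
  [7] u=0 | in [-4,4] | out [-4,4] | ==
  [8] u=2 | in [-4,4] | out [-4,4] | ==
  [9] u=4 | in [-4,4] | out [-4,2] | ==

Converged values:
  [0] [-4,4]
  [1] [1,2]
  [2] [-4,4]
  [3] [-3,4]
  [4] [-4,2]
  [5] [-4,4]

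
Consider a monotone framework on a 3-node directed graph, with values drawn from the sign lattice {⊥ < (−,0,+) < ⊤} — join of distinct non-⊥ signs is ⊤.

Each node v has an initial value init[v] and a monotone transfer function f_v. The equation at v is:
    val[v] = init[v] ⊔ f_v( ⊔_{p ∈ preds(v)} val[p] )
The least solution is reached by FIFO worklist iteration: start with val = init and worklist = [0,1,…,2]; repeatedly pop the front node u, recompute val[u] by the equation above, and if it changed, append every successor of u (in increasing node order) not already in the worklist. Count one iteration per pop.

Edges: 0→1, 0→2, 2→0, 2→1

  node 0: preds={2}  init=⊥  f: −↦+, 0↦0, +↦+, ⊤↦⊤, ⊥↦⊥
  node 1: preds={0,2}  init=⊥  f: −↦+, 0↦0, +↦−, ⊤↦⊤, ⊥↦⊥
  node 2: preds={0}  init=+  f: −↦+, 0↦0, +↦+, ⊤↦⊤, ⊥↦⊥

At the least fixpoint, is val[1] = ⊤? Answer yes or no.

Iteration log — 3 steps:
  step 1. node 0  ⊔preds=+  new=+  old=⊥  +wl: 
  step 2. node 1  ⊔preds=+  new=−  old=⊥  +wl: 
  step 3. node 2  ⊔preds=+  new=+  stable

Least fixpoint reached:
  node 0: +
  node 1: −
  node 2: +

no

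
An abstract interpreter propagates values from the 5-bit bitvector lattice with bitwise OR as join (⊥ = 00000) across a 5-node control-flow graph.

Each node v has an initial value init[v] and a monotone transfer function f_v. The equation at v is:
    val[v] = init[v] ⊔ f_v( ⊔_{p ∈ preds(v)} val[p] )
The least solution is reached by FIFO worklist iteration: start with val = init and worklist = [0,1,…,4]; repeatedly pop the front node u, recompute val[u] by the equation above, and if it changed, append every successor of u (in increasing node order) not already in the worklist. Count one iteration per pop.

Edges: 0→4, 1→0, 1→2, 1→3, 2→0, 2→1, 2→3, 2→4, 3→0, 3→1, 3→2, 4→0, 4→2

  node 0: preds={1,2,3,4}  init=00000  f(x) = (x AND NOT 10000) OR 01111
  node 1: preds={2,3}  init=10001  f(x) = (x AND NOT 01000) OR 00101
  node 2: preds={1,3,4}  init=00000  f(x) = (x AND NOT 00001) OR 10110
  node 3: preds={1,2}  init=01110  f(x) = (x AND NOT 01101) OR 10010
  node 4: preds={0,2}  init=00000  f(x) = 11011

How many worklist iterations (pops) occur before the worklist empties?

8

Iteration log — 8 steps:
  step 1. node 0  ⊔preds=11111  new=01111  old=00000  +wl: 
  step 2. node 1  ⊔preds=01110  new=10111  old=10001  +wl: 0
  step 3. node 2  ⊔preds=11111  new=11110  old=00000  +wl: 1
  step 4. node 3  ⊔preds=11111  new=11110  old=01110  +wl: 2
  step 5. node 4  ⊔preds=11111  new=11011  old=00000  +wl: 
  step 6. node 0  ⊔preds=11111  new=01111  stable
  step 7. node 1  ⊔preds=11110  new=10111  stable
  step 8. node 2  ⊔preds=11111  new=11110  stable

Least fixpoint reached:
  node 0: 01111
  node 1: 10111
  node 2: 11110
  node 3: 11110
  node 4: 11011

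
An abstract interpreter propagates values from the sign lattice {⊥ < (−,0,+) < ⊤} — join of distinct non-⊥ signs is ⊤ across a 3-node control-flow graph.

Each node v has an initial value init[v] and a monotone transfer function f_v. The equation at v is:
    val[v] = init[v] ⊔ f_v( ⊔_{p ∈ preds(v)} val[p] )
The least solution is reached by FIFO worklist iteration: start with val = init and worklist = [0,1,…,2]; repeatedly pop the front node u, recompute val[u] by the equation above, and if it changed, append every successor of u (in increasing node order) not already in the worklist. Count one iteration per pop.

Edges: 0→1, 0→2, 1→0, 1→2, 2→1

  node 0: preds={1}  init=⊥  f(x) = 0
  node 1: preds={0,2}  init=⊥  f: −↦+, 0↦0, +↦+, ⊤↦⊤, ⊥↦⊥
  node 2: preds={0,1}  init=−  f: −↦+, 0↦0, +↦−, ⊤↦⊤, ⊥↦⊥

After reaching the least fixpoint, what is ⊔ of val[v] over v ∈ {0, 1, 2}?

Iteration log — 5 steps:
  step 1. node 0  ⊔preds=⊥  new=0  old=⊥  +wl: 
  step 2. node 1  ⊔preds=⊤  new=⊤  old=⊥  +wl: 0
  step 3. node 2  ⊔preds=⊤  new=⊤  old=−  +wl: 1
  step 4. node 0  ⊔preds=⊤  new=0  stable
  step 5. node 1  ⊔preds=⊤  new=⊤  stable

Least fixpoint reached:
  node 0: 0
  node 1: ⊤
  node 2: ⊤

⊤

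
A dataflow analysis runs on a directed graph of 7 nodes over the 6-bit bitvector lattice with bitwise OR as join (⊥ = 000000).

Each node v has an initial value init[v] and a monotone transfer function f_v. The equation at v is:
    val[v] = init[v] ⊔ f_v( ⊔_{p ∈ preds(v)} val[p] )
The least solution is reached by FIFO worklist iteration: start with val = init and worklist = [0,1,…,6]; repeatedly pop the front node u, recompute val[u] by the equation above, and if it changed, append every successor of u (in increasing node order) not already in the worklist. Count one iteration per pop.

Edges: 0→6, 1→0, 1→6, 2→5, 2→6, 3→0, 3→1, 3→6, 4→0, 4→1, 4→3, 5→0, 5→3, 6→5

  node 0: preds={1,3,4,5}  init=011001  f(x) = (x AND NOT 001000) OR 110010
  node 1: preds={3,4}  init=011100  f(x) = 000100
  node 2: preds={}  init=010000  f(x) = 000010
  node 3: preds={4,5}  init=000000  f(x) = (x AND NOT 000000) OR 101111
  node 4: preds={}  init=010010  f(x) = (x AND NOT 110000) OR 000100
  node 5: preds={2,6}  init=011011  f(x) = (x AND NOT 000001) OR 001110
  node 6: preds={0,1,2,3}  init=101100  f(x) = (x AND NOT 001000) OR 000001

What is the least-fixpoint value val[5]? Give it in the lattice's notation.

111111

Trace (11 dequeues):
  [1] u=0 | in 011111 | out 111111 | prev 011001 | push {}
  [2] u=1 | in 010010 | out 011100 | ==
  [3] u=2 | in 000000 | out 010010 | prev 010000 | push {}
  [4] u=3 | in 011011 | out 111111 | prev 000000 | push {0,1}
  [5] u=4 | in 000000 | out 010110 | prev 010010 | push {3}
  [6] u=5 | in 111110 | out 111111 | prev 011011 | push {}
  [7] u=6 | in 111111 | out 111111 | prev 101100 | push {5}
  [8] u=0 | in 111111 | out 111111 | ==
  [9] u=1 | in 111111 | out 011100 | ==
  [10] u=3 | in 111111 | out 111111 | ==
  [11] u=5 | in 111111 | out 111111 | ==

Converged values:
  [0] 111111
  [1] 011100
  [2] 010010
  [3] 111111
  [4] 010110
  [5] 111111
  [6] 111111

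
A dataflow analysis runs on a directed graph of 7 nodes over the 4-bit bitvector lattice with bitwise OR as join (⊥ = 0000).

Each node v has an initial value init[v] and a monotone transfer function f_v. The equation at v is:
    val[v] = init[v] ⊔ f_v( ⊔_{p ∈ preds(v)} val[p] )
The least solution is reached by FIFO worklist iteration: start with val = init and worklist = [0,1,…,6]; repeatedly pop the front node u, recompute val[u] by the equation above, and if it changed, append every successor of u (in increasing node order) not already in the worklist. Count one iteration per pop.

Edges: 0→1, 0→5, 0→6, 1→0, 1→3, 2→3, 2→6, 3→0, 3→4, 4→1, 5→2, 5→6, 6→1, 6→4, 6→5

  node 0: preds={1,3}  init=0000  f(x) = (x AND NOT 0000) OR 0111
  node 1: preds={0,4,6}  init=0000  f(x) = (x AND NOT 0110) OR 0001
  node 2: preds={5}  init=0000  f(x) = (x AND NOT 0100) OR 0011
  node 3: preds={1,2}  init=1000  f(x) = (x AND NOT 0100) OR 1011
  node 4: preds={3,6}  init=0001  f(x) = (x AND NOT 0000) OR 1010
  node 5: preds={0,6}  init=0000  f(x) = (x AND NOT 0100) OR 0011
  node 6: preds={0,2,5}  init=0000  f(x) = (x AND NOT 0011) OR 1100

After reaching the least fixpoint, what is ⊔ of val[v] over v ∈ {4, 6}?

1111

Iteration log — 15 steps:
  step 1. node 0  ⊔preds=1000  new=1111  old=0000  +wl: 
  step 2. node 1  ⊔preds=1111  new=1001  old=0000  +wl: 0
  step 3. node 2  ⊔preds=0000  new=0011  old=0000  +wl: 
  step 4. node 3  ⊔preds=1011  new=1011  old=1000  +wl: 
  step 5. node 4  ⊔preds=1011  new=1011  old=0001  +wl: 1
  step 6. node 5  ⊔preds=1111  new=1011  old=0000  +wl: 2
  step 7. node 6  ⊔preds=1111  new=1100  old=0000  +wl: 4,5
  step 8. node 0  ⊔preds=1011  new=1111  stable
  step 9. node 1  ⊔preds=1111  new=1001  stable
  step 10. node 2  ⊔preds=1011  new=1011  old=0011  +wl: 3,6
  step 11. node 4  ⊔preds=1111  new=1111  old=1011  +wl: 1
  step 12. node 5  ⊔preds=1111  new=1011  stable
  step 13. node 3  ⊔preds=1011  new=1011  stable
  step 14. node 6  ⊔preds=1111  new=1100  stable
  step 15. node 1  ⊔preds=1111  new=1001  stable

Least fixpoint reached:
  node 0: 1111
  node 1: 1001
  node 2: 1011
  node 3: 1011
  node 4: 1111
  node 5: 1011
  node 6: 1100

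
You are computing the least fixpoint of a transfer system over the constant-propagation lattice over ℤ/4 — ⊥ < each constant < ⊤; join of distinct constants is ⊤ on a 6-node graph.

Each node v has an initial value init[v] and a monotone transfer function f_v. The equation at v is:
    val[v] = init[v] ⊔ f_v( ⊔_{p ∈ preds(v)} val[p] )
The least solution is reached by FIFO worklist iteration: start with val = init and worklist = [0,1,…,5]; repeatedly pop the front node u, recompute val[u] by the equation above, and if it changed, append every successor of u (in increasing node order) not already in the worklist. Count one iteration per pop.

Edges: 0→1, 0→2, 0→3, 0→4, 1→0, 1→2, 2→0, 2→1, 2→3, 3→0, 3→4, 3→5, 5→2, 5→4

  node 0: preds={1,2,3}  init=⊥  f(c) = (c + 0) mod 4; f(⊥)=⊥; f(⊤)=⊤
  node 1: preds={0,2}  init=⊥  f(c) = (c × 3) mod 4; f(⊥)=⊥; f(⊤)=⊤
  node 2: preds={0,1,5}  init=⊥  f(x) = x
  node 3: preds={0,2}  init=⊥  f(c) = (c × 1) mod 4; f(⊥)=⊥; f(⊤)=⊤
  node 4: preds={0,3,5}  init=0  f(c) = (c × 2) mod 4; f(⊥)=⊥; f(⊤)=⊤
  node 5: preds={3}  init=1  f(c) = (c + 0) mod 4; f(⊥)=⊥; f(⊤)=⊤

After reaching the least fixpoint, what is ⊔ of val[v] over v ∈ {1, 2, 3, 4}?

Iteration log — 18 steps:
  step 1. node 0  ⊔preds=⊥  new=⊥  stable
  step 2. node 1  ⊔preds=⊥  new=⊥  stable
  step 3. node 2  ⊔preds=1  new=1  old=⊥  +wl: 0,1
  step 4. node 3  ⊔preds=1  new=1  old=⊥  +wl: 
  step 5. node 4  ⊔preds=1  new=⊤  old=0  +wl: 
  step 6. node 5  ⊔preds=1  new=1  stable
  step 7. node 0  ⊔preds=1  new=1  old=⊥  +wl: 2,3,4
  step 8. node 1  ⊔preds=1  new=3  old=⊥  +wl: 0
  step 9. node 2  ⊔preds=⊤  new=⊤  old=1  +wl: 1
  step 10. node 3  ⊔preds=⊤  new=⊤  old=1  +wl: 5
  step 11. node 4  ⊔preds=⊤  new=⊤  stable
  step 12. node 0  ⊔preds=⊤  new=⊤  old=1  +wl: 2,3,4
  step 13. node 1  ⊔preds=⊤  new=⊤  old=3  +wl: 0
  step 14. node 5  ⊔preds=⊤  new=⊤  old=1  +wl: 
  step 15. node 2  ⊔preds=⊤  new=⊤  stable
  step 16. node 3  ⊔preds=⊤  new=⊤  stable
  step 17. node 4  ⊔preds=⊤  new=⊤  stable
  step 18. node 0  ⊔preds=⊤  new=⊤  stable

Least fixpoint reached:
  node 0: ⊤
  node 1: ⊤
  node 2: ⊤
  node 3: ⊤
  node 4: ⊤
  node 5: ⊤

⊤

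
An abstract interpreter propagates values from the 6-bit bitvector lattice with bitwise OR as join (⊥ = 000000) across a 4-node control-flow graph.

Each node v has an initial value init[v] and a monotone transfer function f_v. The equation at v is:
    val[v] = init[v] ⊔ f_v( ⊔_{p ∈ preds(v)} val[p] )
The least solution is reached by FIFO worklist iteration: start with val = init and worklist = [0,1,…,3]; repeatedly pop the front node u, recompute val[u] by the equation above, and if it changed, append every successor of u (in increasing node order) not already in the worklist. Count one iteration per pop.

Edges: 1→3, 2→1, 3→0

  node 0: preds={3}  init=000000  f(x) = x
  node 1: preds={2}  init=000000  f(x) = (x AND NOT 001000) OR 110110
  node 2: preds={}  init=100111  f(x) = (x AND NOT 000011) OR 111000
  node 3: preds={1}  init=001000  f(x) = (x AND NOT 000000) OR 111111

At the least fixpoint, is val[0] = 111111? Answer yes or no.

Iteration log — 6 steps:
  step 1. node 0  ⊔preds=001000  new=001000  old=000000  +wl: 
  step 2. node 1  ⊔preds=100111  new=110111  old=000000  +wl: 
  step 3. node 2  ⊔preds=000000  new=111111  old=100111  +wl: 1
  step 4. node 3  ⊔preds=110111  new=111111  old=001000  +wl: 0
  step 5. node 1  ⊔preds=111111  new=110111  stable
  step 6. node 0  ⊔preds=111111  new=111111  old=001000  +wl: 

Least fixpoint reached:
  node 0: 111111
  node 1: 110111
  node 2: 111111
  node 3: 111111

yes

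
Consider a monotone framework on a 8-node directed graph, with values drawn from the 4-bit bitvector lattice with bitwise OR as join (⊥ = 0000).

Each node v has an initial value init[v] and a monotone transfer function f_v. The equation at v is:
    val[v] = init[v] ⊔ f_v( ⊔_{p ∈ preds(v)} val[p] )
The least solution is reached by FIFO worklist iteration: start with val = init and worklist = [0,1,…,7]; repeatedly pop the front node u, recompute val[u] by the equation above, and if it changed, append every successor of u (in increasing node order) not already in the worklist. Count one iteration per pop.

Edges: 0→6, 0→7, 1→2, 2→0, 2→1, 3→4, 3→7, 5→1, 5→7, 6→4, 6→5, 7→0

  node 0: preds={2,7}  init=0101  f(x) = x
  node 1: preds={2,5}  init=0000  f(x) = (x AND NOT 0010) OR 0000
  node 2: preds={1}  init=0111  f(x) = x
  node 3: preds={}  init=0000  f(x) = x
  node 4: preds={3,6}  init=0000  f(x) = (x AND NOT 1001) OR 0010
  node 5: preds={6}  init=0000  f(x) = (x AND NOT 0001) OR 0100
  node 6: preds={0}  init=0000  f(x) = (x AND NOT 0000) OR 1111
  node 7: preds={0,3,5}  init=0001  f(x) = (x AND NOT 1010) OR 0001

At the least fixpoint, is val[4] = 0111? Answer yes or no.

Trace (19 dequeues):
  [1] u=0 | in 0111 | out 0111 | prev 0101 | push {}
  [2] u=1 | in 0111 | out 0101 | prev 0000 | push {}
  [3] u=2 | in 0101 | out 0111 | ==
  [4] u=3 | in 0000 | out 0000 | ==
  [5] u=4 | in 0000 | out 0010 | prev 0000 | push {}
  [6] u=5 | in 0000 | out 0100 | prev 0000 | push {1}
  [7] u=6 | in 0111 | out 1111 | prev 0000 | push {4,5}
  [8] u=7 | in 0111 | out 0101 | prev 0001 | push {0}
  [9] u=1 | in 0111 | out 0101 | ==
  [10] u=4 | in 1111 | out 0110 | prev 0010 | push {}
  [11] u=5 | in 1111 | out 1110 | prev 0100 | push {1,7}
  [12] u=0 | in 0111 | out 0111 | ==
  [13] u=1 | in 1111 | out 1101 | prev 0101 | push {2}
  [14] u=7 | in 1111 | out 0101 | ==
  [15] u=2 | in 1101 | out 1111 | prev 0111 | push {0,1}
  [16] u=0 | in 1111 | out 1111 | prev 0111 | push {6,7}
  [17] u=1 | in 1111 | out 1101 | ==
  [18] u=6 | in 1111 | out 1111 | ==
  [19] u=7 | in 1111 | out 0101 | ==

Converged values:
  [0] 1111
  [1] 1101
  [2] 1111
  [3] 0000
  [4] 0110
  [5] 1110
  [6] 1111
  [7] 0101

no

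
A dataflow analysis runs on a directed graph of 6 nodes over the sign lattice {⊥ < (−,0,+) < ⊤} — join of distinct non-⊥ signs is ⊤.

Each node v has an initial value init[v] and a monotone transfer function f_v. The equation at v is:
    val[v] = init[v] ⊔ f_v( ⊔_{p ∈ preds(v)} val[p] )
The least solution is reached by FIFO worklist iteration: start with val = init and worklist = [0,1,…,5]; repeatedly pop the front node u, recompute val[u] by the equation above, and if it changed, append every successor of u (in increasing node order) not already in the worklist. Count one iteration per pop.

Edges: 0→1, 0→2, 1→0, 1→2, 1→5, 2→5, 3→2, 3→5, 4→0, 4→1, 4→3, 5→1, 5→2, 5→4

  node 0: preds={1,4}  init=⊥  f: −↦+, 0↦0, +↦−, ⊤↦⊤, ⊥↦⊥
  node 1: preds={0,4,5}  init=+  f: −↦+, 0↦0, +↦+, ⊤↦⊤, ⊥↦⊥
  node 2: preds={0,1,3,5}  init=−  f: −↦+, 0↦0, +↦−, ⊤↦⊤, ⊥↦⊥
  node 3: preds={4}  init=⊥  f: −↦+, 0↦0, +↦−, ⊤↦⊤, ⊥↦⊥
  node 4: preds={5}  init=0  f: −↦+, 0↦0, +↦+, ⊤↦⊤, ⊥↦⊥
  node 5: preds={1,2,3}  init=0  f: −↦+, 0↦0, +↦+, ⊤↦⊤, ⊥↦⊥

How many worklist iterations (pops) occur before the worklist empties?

15

Iteration log — 15 steps:
  step 1. node 0  ⊔preds=⊤  new=⊤  old=⊥  +wl: 
  step 2. node 1  ⊔preds=⊤  new=⊤  old=+  +wl: 0
  step 3. node 2  ⊔preds=⊤  new=⊤  old=−  +wl: 
  step 4. node 3  ⊔preds=0  new=0  old=⊥  +wl: 2
  step 5. node 4  ⊔preds=0  new=0  stable
  step 6. node 5  ⊔preds=⊤  new=⊤  old=0  +wl: 1,4
  step 7. node 0  ⊔preds=⊤  new=⊤  stable
  step 8. node 2  ⊔preds=⊤  new=⊤  stable
  step 9. node 1  ⊔preds=⊤  new=⊤  stable
  step 10. node 4  ⊔preds=⊤  new=⊤  old=0  +wl: 0,1,3
  step 11. node 0  ⊔preds=⊤  new=⊤  stable
  step 12. node 1  ⊔preds=⊤  new=⊤  stable
  step 13. node 3  ⊔preds=⊤  new=⊤  old=0  +wl: 2,5
  step 14. node 2  ⊔preds=⊤  new=⊤  stable
  step 15. node 5  ⊔preds=⊤  new=⊤  stable

Least fixpoint reached:
  node 0: ⊤
  node 1: ⊤
  node 2: ⊤
  node 3: ⊤
  node 4: ⊤
  node 5: ⊤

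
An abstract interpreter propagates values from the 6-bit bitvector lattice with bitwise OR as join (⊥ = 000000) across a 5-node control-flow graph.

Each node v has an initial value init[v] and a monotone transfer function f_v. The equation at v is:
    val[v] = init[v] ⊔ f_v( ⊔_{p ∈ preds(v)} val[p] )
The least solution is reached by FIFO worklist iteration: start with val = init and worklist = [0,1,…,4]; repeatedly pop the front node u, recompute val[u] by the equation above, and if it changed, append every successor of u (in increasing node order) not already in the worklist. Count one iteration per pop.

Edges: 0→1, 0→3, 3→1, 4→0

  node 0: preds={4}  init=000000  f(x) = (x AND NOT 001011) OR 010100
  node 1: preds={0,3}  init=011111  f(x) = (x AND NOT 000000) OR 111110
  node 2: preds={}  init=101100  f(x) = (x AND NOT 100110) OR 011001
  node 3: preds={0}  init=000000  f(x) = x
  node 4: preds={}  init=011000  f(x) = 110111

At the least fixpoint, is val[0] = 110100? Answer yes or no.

Trace (10 dequeues):
  [1] u=0 | in 011000 | out 010100 | prev 000000 | push {}
  [2] u=1 | in 010100 | out 111111 | prev 011111 | push {}
  [3] u=2 | in 000000 | out 111101 | prev 101100 | push {}
  [4] u=3 | in 010100 | out 010100 | prev 000000 | push {1}
  [5] u=4 | in 000000 | out 111111 | prev 011000 | push {0}
  [6] u=1 | in 010100 | out 111111 | ==
  [7] u=0 | in 111111 | out 110100 | prev 010100 | push {1,3}
  [8] u=1 | in 110100 | out 111111 | ==
  [9] u=3 | in 110100 | out 110100 | prev 010100 | push {1}
  [10] u=1 | in 110100 | out 111111 | ==

Converged values:
  [0] 110100
  [1] 111111
  [2] 111101
  [3] 110100
  [4] 111111

yes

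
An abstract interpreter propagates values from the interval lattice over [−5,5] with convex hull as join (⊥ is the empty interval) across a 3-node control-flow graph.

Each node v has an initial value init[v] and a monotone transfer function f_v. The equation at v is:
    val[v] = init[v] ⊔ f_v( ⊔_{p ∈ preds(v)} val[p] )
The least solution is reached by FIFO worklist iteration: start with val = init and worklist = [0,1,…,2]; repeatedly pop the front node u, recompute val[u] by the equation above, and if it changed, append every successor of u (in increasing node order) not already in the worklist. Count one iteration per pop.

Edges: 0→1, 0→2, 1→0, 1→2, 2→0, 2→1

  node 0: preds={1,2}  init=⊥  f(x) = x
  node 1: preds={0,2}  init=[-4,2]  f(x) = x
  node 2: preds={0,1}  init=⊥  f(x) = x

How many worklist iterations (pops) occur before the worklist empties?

Worklist (5 pops):
  #1 pop 0: in=[-4,2] → [-4,2] (was ⊥); enqueue []
  #2 pop 1: in=[-4,2] → [-4,2] (no change)
  #3 pop 2: in=[-4,2] → [-4,2] (was ⊥); enqueue [0,1]
  #4 pop 0: in=[-4,2] → [-4,2] (no change)
  #5 pop 1: in=[-4,2] → [-4,2] (no change)

Fixpoint:
  val[0] = [-4,2]
  val[1] = [-4,2]
  val[2] = [-4,2]

5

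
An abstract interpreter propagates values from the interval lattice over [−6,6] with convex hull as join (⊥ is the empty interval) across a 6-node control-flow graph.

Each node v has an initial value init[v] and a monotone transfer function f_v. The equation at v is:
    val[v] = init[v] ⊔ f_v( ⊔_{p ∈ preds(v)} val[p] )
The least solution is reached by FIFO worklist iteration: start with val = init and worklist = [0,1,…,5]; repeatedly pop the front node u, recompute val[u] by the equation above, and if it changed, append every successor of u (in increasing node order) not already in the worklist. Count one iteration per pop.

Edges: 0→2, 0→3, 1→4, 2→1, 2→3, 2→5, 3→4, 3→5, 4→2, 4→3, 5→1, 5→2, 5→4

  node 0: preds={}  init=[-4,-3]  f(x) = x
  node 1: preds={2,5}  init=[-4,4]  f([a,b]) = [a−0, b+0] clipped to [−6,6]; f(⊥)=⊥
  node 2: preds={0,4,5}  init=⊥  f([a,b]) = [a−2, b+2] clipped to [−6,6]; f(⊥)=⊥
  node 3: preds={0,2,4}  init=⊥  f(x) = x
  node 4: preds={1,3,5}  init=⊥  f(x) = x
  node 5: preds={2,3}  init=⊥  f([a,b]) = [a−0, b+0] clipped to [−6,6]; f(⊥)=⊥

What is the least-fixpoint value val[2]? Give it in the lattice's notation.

[-6,6]

Iteration log — 16 steps:
  step 1. node 0  ⊔preds=⊥  new=[-4,-3]  stable
  step 2. node 1  ⊔preds=⊥  new=[-4,4]  stable
  step 3. node 2  ⊔preds=[-4,-3]  new=[-6,-1]  old=⊥  +wl: 1
  step 4. node 3  ⊔preds=[-6,-1]  new=[-6,-1]  old=⊥  +wl: 
  step 5. node 4  ⊔preds=[-6,4]  new=[-6,4]  old=⊥  +wl: 2,3
  step 6. node 5  ⊔preds=[-6,-1]  new=[-6,-1]  old=⊥  +wl: 4
  step 7. node 1  ⊔preds=[-6,-1]  new=[-6,4]  old=[-4,4]  +wl: 
  step 8. node 2  ⊔preds=[-6,4]  new=[-6,6]  old=[-6,-1]  +wl: 1,5
  step 9. node 3  ⊔preds=[-6,6]  new=[-6,6]  old=[-6,-1]  +wl: 
  step 10. node 4  ⊔preds=[-6,6]  new=[-6,6]  old=[-6,4]  +wl: 2,3
  step 11. node 1  ⊔preds=[-6,6]  new=[-6,6]  old=[-6,4]  +wl: 4
  step 12. node 5  ⊔preds=[-6,6]  new=[-6,6]  old=[-6,-1]  +wl: 1
  step 13. node 2  ⊔preds=[-6,6]  new=[-6,6]  stable
  step 14. node 3  ⊔preds=[-6,6]  new=[-6,6]  stable
  step 15. node 4  ⊔preds=[-6,6]  new=[-6,6]  stable
  step 16. node 1  ⊔preds=[-6,6]  new=[-6,6]  stable

Least fixpoint reached:
  node 0: [-4,-3]
  node 1: [-6,6]
  node 2: [-6,6]
  node 3: [-6,6]
  node 4: [-6,6]
  node 5: [-6,6]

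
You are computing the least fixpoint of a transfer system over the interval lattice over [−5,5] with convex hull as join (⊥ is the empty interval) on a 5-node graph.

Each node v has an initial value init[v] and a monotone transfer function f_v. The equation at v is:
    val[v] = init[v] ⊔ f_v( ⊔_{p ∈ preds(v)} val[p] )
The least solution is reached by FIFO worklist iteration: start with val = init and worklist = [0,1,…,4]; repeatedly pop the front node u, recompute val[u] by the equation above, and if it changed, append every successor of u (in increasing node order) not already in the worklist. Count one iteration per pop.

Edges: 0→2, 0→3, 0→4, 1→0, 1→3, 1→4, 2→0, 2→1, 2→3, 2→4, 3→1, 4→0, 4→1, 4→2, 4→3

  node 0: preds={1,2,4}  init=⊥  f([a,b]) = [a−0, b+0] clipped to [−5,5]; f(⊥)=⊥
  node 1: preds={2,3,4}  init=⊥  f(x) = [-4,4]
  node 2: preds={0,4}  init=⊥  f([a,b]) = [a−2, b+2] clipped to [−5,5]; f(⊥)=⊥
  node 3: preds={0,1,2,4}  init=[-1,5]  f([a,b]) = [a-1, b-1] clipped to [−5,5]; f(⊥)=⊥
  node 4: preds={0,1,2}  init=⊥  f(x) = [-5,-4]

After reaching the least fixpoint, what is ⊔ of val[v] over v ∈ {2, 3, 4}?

Trace (15 dequeues):
  [1] u=0 | in ⊥ | out ⊥ | ==
  [2] u=1 | in [-1,5] | out [-4,4] | prev ⊥ | push {0}
  [3] u=2 | in ⊥ | out ⊥ | ==
  [4] u=3 | in [-4,4] | out [-5,5] | prev [-1,5] | push {1}
  [5] u=4 | in [-4,4] | out [-5,-4] | prev ⊥ | push {2,3}
  [6] u=0 | in [-5,4] | out [-5,4] | prev ⊥ | push {4}
  [7] u=1 | in [-5,5] | out [-4,4] | ==
  [8] u=2 | in [-5,4] | out [-5,5] | prev ⊥ | push {0,1}
  [9] u=3 | in [-5,5] | out [-5,5] | ==
  [10] u=4 | in [-5,5] | out [-5,-4] | ==
  [11] u=0 | in [-5,5] | out [-5,5] | prev [-5,4] | push {2,3,4}
  [12] u=1 | in [-5,5] | out [-4,4] | ==
  [13] u=2 | in [-5,5] | out [-5,5] | ==
  [14] u=3 | in [-5,5] | out [-5,5] | ==
  [15] u=4 | in [-5,5] | out [-5,-4] | ==

Converged values:
  [0] [-5,5]
  [1] [-4,4]
  [2] [-5,5]
  [3] [-5,5]
  [4] [-5,-4]

[-5,5]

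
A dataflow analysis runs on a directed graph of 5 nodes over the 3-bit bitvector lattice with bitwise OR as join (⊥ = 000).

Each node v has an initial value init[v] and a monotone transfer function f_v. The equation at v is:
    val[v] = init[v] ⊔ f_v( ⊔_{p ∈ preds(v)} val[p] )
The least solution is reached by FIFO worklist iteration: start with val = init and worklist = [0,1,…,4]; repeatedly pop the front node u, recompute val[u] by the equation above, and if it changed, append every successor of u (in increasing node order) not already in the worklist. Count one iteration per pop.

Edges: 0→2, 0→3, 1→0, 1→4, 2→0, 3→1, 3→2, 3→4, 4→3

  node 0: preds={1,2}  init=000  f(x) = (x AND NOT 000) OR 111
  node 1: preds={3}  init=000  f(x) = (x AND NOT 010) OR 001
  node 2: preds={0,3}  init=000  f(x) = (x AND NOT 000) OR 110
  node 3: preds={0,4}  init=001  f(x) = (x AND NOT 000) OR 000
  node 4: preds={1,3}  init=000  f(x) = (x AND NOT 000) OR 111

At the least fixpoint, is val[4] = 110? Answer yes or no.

no

Trace (11 dequeues):
  [1] u=0 | in 000 | out 111 | prev 000 | push {}
  [2] u=1 | in 001 | out 001 | prev 000 | push {0}
  [3] u=2 | in 111 | out 111 | prev 000 | push {}
  [4] u=3 | in 111 | out 111 | prev 001 | push {1,2}
  [5] u=4 | in 111 | out 111 | prev 000 | push {3}
  [6] u=0 | in 111 | out 111 | ==
  [7] u=1 | in 111 | out 101 | prev 001 | push {0,4}
  [8] u=2 | in 111 | out 111 | ==
  [9] u=3 | in 111 | out 111 | ==
  [10] u=0 | in 111 | out 111 | ==
  [11] u=4 | in 111 | out 111 | ==

Converged values:
  [0] 111
  [1] 101
  [2] 111
  [3] 111
  [4] 111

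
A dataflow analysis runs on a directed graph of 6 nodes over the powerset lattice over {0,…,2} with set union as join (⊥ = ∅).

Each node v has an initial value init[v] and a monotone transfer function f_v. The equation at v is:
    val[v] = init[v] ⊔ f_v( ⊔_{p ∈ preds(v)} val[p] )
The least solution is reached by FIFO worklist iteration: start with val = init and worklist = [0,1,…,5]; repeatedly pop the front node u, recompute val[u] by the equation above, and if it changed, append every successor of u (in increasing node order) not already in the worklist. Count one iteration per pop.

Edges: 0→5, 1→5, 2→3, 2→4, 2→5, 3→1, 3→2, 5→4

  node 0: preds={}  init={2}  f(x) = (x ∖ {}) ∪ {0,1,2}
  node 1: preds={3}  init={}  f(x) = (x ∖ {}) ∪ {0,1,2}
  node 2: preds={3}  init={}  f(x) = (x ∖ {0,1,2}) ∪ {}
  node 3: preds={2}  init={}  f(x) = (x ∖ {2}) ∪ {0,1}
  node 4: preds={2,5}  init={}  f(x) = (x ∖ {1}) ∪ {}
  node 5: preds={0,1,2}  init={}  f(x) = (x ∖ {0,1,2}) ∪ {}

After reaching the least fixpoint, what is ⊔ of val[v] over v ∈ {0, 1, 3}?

{0,1,2}

Trace (8 dequeues):
  [1] u=0 | in {} | out {0,1,2} | prev {2} | push {}
  [2] u=1 | in {} | out {0,1,2} | prev {} | push {}
  [3] u=2 | in {} | out {} | ==
  [4] u=3 | in {} | out {0,1} | prev {} | push {1,2}
  [5] u=4 | in {} | out {} | ==
  [6] u=5 | in {0,1,2} | out {} | ==
  [7] u=1 | in {0,1} | out {0,1,2} | ==
  [8] u=2 | in {0,1} | out {} | ==

Converged values:
  [0] {0,1,2}
  [1] {0,1,2}
  [2] {}
  [3] {0,1}
  [4] {}
  [5] {}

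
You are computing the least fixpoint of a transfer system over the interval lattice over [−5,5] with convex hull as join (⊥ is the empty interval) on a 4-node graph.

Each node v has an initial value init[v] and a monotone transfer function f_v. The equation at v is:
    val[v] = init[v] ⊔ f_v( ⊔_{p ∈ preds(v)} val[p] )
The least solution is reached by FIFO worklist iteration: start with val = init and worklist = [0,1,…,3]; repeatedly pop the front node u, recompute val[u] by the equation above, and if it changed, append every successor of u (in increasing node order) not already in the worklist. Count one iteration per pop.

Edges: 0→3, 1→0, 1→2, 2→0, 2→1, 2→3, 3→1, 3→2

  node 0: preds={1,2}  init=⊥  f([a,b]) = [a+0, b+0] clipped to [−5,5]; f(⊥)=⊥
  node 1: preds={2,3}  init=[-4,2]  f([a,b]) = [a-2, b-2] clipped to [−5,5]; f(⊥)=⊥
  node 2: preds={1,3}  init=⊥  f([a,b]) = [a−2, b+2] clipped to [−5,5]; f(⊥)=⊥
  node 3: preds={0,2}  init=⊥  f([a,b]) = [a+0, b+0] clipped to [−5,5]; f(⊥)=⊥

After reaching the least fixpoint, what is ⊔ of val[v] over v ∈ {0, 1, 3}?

Iteration log — 13 steps:
  step 1. node 0  ⊔preds=[-4,2]  new=[-4,2]  old=⊥  +wl: 
  step 2. node 1  ⊔preds=⊥  new=[-4,2]  stable
  step 3. node 2  ⊔preds=[-4,2]  new=[-5,4]  old=⊥  +wl: 0,1
  step 4. node 3  ⊔preds=[-5,4]  new=[-5,4]  old=⊥  +wl: 2
  step 5. node 0  ⊔preds=[-5,4]  new=[-5,4]  old=[-4,2]  +wl: 3
  step 6. node 1  ⊔preds=[-5,4]  new=[-5,2]  old=[-4,2]  +wl: 0
  step 7. node 2  ⊔preds=[-5,4]  new=[-5,5]  old=[-5,4]  +wl: 1
  step 8. node 3  ⊔preds=[-5,5]  new=[-5,5]  old=[-5,4]  +wl: 2
  step 9. node 0  ⊔preds=[-5,5]  new=[-5,5]  old=[-5,4]  +wl: 3
  step 10. node 1  ⊔preds=[-5,5]  new=[-5,3]  old=[-5,2]  +wl: 0
  step 11. node 2  ⊔preds=[-5,5]  new=[-5,5]  stable
  step 12. node 3  ⊔preds=[-5,5]  new=[-5,5]  stable
  step 13. node 0  ⊔preds=[-5,5]  new=[-5,5]  stable

Least fixpoint reached:
  node 0: [-5,5]
  node 1: [-5,3]
  node 2: [-5,5]
  node 3: [-5,5]

[-5,5]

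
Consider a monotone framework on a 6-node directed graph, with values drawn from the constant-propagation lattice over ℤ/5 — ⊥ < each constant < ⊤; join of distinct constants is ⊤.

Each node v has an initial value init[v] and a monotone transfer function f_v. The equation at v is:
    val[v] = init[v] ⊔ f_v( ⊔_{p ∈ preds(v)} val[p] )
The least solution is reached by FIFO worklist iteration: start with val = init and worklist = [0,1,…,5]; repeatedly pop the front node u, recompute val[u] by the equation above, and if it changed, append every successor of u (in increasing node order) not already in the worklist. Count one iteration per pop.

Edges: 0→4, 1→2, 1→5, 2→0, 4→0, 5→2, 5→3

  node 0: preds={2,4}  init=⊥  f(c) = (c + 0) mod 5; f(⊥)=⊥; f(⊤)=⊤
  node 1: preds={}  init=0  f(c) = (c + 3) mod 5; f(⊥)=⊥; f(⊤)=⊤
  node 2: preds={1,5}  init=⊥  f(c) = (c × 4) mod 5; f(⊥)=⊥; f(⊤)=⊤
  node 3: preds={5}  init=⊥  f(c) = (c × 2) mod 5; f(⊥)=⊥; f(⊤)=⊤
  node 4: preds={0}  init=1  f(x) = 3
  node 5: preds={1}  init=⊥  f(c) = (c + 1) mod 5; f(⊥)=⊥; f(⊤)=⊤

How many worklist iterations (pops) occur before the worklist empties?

Trace (11 dequeues):
  [1] u=0 | in 1 | out 1 | prev ⊥ | push {}
  [2] u=1 | in ⊥ | out 0 | ==
  [3] u=2 | in 0 | out 0 | prev ⊥ | push {0}
  [4] u=3 | in ⊥ | out ⊥ | ==
  [5] u=4 | in 1 | out ⊤ | prev 1 | push {}
  [6] u=5 | in 0 | out 1 | prev ⊥ | push {2,3}
  [7] u=0 | in ⊤ | out ⊤ | prev 1 | push {4}
  [8] u=2 | in ⊤ | out ⊤ | prev 0 | push {0}
  [9] u=3 | in 1 | out 2 | prev ⊥ | push {}
  [10] u=4 | in ⊤ | out ⊤ | ==
  [11] u=0 | in ⊤ | out ⊤ | ==

Converged values:
  [0] ⊤
  [1] 0
  [2] ⊤
  [3] 2
  [4] ⊤
  [5] 1

11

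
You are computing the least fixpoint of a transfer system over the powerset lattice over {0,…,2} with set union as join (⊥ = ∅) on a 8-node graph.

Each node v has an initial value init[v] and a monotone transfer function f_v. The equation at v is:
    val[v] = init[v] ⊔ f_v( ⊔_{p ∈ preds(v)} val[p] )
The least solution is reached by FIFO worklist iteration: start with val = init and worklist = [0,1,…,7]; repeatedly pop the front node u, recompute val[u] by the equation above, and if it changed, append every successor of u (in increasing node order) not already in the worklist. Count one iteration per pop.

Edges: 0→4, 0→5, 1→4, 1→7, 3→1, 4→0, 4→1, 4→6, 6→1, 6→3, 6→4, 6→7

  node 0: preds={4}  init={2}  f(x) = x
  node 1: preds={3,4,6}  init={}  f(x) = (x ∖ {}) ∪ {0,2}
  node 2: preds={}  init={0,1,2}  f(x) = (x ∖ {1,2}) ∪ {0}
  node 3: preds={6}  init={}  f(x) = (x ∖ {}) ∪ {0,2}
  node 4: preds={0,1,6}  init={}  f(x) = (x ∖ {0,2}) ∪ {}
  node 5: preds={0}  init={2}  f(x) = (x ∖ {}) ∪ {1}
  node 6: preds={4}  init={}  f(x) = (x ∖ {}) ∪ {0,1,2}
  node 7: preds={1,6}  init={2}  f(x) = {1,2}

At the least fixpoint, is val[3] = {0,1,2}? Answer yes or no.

yes

Trace (17 dequeues):
  [1] u=0 | in {} | out {2} | ==
  [2] u=1 | in {} | out {0,2} | prev {} | push {}
  [3] u=2 | in {} | out {0,1,2} | ==
  [4] u=3 | in {} | out {0,2} | prev {} | push {1}
  [5] u=4 | in {0,2} | out {} | ==
  [6] u=5 | in {2} | out {1,2} | prev {2} | push {}
  [7] u=6 | in {} | out {0,1,2} | prev {} | push {3,4}
  [8] u=7 | in {0,1,2} | out {1,2} | prev {2} | push {}
  [9] u=1 | in {0,1,2} | out {0,1,2} | prev {0,2} | push {7}
  [10] u=3 | in {0,1,2} | out {0,1,2} | prev {0,2} | push {1}
  [11] u=4 | in {0,1,2} | out {1} | prev {} | push {0,6}
  [12] u=7 | in {0,1,2} | out {1,2} | ==
  [13] u=1 | in {0,1,2} | out {0,1,2} | ==
  [14] u=0 | in {1} | out {1,2} | prev {2} | push {4,5}
  [15] u=6 | in {1} | out {0,1,2} | ==
  [16] u=4 | in {0,1,2} | out {1} | ==
  [17] u=5 | in {1,2} | out {1,2} | ==

Converged values:
  [0] {1,2}
  [1] {0,1,2}
  [2] {0,1,2}
  [3] {0,1,2}
  [4] {1}
  [5] {1,2}
  [6] {0,1,2}
  [7] {1,2}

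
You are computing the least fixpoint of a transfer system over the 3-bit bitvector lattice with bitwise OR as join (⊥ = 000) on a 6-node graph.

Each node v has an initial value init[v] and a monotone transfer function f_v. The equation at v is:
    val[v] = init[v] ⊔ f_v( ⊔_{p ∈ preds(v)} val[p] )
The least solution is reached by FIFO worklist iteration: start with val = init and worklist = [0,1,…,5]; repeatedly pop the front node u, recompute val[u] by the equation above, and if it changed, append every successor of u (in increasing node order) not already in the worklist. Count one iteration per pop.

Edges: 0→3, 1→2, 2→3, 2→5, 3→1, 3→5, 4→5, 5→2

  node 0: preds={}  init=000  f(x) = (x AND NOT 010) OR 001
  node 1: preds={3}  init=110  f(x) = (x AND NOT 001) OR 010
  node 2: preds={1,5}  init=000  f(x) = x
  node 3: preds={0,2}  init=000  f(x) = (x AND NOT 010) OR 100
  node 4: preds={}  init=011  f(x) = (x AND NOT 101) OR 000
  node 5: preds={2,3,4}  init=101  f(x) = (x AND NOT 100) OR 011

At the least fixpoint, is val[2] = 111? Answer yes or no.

Iteration log — 8 steps:
  step 1. node 0  ⊔preds=000  new=001  old=000  +wl: 
  step 2. node 1  ⊔preds=000  new=110  stable
  step 3. node 2  ⊔preds=111  new=111  old=000  +wl: 
  step 4. node 3  ⊔preds=111  new=101  old=000  +wl: 1
  step 5. node 4  ⊔preds=000  new=011  stable
  step 6. node 5  ⊔preds=111  new=111  old=101  +wl: 2
  step 7. node 1  ⊔preds=101  new=110  stable
  step 8. node 2  ⊔preds=111  new=111  stable

Least fixpoint reached:
  node 0: 001
  node 1: 110
  node 2: 111
  node 3: 101
  node 4: 011
  node 5: 111

yes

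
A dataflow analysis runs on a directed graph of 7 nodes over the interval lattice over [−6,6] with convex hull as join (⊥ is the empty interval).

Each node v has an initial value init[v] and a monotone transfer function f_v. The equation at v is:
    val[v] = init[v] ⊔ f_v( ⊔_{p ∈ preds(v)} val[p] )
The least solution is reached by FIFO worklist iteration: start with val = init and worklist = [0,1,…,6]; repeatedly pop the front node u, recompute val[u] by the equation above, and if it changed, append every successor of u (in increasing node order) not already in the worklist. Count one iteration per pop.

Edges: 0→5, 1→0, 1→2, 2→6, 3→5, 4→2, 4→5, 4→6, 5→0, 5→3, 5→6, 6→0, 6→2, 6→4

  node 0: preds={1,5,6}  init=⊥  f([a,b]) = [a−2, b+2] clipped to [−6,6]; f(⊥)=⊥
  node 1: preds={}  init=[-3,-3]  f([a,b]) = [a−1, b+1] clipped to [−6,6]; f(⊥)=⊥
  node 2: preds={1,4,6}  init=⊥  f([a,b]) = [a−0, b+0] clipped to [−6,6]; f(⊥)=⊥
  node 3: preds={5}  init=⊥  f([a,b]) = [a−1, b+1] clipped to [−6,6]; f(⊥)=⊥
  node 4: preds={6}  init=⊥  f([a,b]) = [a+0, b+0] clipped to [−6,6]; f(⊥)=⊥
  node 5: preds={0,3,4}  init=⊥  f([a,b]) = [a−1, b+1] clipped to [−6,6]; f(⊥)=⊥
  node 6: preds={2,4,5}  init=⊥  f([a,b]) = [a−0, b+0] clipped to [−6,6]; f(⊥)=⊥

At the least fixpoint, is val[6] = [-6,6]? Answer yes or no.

yes

Worklist (30 pops):
  #1 pop 0: in=[-3,-3] → [-5,-1] (was ⊥); enqueue []
  #2 pop 1: in=⊥ → [-3,-3] (no change)
  #3 pop 2: in=[-3,-3] → [-3,-3] (was ⊥); enqueue []
  #4 pop 3: in=⊥ → ⊥ (no change)
  #5 pop 4: in=⊥ → ⊥ (no change)
  #6 pop 5: in=[-5,-1] → [-6,0] (was ⊥); enqueue [0,3]
  #7 pop 6: in=[-6,0] → [-6,0] (was ⊥); enqueue [2,4]
  #8 pop 0: in=[-6,0] → [-6,2] (was [-5,-1]); enqueue [5]
  #9 pop 3: in=[-6,0] → [-6,1] (was ⊥); enqueue []
  #10 pop 2: in=[-6,0] → [-6,0] (was [-3,-3]); enqueue [6]
  #11 pop 4: in=[-6,0] → [-6,0] (was ⊥); enqueue [2]
  #12 pop 5: in=[-6,2] → [-6,3] (was [-6,0]); enqueue [0,3]
  #13 pop 6: in=[-6,3] → [-6,3] (was [-6,0]); enqueue [4]
  #14 pop 2: in=[-6,3] → [-6,3] (was [-6,0]); enqueue [6]
  #15 pop 0: in=[-6,3] → [-6,5] (was [-6,2]); enqueue [5]
  #16 pop 3: in=[-6,3] → [-6,4] (was [-6,1]); enqueue []
  #17 pop 4: in=[-6,3] → [-6,3] (was [-6,0]); enqueue [2]
  #18 pop 6: in=[-6,3] → [-6,3] (no change)
  #19 pop 5: in=[-6,5] → [-6,6] (was [-6,3]); enqueue [0,3,6]
  #20 pop 2: in=[-6,3] → [-6,3] (no change)
  #21 pop 0: in=[-6,6] → [-6,6] (was [-6,5]); enqueue [5]
  #22 pop 3: in=[-6,6] → [-6,6] (was [-6,4]); enqueue []
  #23 pop 6: in=[-6,6] → [-6,6] (was [-6,3]); enqueue [0,2,4]
  #24 pop 5: in=[-6,6] → [-6,6] (no change)
  #25 pop 0: in=[-6,6] → [-6,6] (no change)
  #26 pop 2: in=[-6,6] → [-6,6] (was [-6,3]); enqueue [6]
  #27 pop 4: in=[-6,6] → [-6,6] (was [-6,3]); enqueue [2,5]
  #28 pop 6: in=[-6,6] → [-6,6] (no change)
  #29 pop 2: in=[-6,6] → [-6,6] (no change)
  #30 pop 5: in=[-6,6] → [-6,6] (no change)

Fixpoint:
  val[0] = [-6,6]
  val[1] = [-3,-3]
  val[2] = [-6,6]
  val[3] = [-6,6]
  val[4] = [-6,6]
  val[5] = [-6,6]
  val[6] = [-6,6]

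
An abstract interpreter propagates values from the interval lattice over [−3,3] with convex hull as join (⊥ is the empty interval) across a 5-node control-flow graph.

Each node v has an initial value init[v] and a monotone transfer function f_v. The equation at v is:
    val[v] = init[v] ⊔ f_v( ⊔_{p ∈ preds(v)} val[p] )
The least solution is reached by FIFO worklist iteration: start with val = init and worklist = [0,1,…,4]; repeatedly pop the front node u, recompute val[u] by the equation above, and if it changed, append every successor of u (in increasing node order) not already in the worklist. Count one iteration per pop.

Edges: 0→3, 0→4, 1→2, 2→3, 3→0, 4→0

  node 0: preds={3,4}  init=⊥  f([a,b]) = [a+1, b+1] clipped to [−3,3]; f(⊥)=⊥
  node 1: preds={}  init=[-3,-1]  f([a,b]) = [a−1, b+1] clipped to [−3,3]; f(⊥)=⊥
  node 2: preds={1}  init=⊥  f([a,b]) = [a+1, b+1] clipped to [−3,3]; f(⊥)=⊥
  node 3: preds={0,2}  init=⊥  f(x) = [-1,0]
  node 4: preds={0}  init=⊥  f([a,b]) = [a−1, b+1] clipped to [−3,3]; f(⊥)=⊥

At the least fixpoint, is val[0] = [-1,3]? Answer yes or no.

no

Iteration log — 12 steps:
  step 1. node 0  ⊔preds=⊥  new=⊥  stable
  step 2. node 1  ⊔preds=⊥  new=[-3,-1]  stable
  step 3. node 2  ⊔preds=[-3,-1]  new=[-2,0]  old=⊥  +wl: 
  step 4. node 3  ⊔preds=[-2,0]  new=[-1,0]  old=⊥  +wl: 0
  step 5. node 4  ⊔preds=⊥  new=⊥  stable
  step 6. node 0  ⊔preds=[-1,0]  new=[0,1]  old=⊥  +wl: 3,4
  step 7. node 3  ⊔preds=[-2,1]  new=[-1,0]  stable
  step 8. node 4  ⊔preds=[0,1]  new=[-1,2]  old=⊥  +wl: 0
  step 9. node 0  ⊔preds=[-1,2]  new=[0,3]  old=[0,1]  +wl: 3,4
  step 10. node 3  ⊔preds=[-2,3]  new=[-1,0]  stable
  step 11. node 4  ⊔preds=[0,3]  new=[-1,3]  old=[-1,2]  +wl: 0
  step 12. node 0  ⊔preds=[-1,3]  new=[0,3]  stable

Least fixpoint reached:
  node 0: [0,3]
  node 1: [-3,-1]
  node 2: [-2,0]
  node 3: [-1,0]
  node 4: [-1,3]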